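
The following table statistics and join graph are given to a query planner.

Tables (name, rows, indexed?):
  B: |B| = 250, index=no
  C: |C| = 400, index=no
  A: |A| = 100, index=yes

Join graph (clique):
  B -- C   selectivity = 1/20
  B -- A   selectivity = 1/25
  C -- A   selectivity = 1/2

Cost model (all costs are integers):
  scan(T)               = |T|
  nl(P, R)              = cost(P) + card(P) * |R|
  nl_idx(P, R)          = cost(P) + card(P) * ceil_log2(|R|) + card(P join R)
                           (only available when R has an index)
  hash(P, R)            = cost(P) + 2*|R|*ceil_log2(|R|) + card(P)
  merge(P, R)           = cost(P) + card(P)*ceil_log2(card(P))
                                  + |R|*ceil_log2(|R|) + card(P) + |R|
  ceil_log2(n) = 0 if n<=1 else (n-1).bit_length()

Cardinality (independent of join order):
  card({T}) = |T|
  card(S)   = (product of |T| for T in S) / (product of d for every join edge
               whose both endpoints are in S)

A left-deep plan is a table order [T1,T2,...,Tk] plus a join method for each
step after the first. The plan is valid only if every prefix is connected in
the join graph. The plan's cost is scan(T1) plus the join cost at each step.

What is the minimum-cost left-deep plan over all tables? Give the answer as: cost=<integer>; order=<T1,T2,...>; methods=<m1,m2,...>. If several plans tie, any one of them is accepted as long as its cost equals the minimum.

Selinger DP (subsets sized 1..n):
  {B}: scan cost=250, card=250
  {C}: scan cost=400, card=400
  {A}: scan cost=100, card=100
  {BC}: card=5000; try (B,hash)→4800, (C,merge)→6500, (B,merge)→6650, (C,hash)→7700, (C,nl)→100250, (B,nl)→100400; best=4800 via (B,hash)
  {AB}: card=1000; try (A,hash)→1900, (A,nl_idx)→3000, (B,merge)→3150, (A,merge)→3300, (B,hash)→4200, (B,nl)→25100 …(+1); best=1900 via (A,hash)
  {AC}: card=20000; try (A,hash)→2200, (C,merge)→4900, (A,merge)→5200, (C,hash)→7400, (A,nl_idx)→23200, (C,nl)→40100 …(+1); best=2200 via (A,hash)
  {ABC}: card=10000; try (C,hash)→10100, (A,hash)→11200, (C,merge)→16900, (B,hash)→26200, (A,nl_idx)→49800, (A,merge)→75600 …(+4); best=10100 via (C,hash)

cost=10100; order=B,A,C; methods=hash,hash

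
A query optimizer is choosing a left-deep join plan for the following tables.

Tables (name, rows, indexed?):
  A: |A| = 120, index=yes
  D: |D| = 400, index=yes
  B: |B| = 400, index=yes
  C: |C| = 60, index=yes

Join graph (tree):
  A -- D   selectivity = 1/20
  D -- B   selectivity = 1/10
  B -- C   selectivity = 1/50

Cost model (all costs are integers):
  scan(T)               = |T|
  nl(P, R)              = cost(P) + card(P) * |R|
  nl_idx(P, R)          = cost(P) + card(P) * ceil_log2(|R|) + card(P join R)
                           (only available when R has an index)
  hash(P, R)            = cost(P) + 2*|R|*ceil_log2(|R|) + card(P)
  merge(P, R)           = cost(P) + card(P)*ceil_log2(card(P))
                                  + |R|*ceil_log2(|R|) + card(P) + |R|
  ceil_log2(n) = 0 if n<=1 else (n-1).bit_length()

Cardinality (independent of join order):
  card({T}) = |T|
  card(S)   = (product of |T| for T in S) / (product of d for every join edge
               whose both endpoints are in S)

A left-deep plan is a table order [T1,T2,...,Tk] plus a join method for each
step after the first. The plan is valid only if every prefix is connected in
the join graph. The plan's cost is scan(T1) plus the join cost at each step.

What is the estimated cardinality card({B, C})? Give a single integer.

480

Tables in S: B(400), C(60)
Edges inside S: B-C(d=50)
numerator = 400 * 60 = 24000
denominator = 50 = 50
card(S) = 24000 / 50 = 480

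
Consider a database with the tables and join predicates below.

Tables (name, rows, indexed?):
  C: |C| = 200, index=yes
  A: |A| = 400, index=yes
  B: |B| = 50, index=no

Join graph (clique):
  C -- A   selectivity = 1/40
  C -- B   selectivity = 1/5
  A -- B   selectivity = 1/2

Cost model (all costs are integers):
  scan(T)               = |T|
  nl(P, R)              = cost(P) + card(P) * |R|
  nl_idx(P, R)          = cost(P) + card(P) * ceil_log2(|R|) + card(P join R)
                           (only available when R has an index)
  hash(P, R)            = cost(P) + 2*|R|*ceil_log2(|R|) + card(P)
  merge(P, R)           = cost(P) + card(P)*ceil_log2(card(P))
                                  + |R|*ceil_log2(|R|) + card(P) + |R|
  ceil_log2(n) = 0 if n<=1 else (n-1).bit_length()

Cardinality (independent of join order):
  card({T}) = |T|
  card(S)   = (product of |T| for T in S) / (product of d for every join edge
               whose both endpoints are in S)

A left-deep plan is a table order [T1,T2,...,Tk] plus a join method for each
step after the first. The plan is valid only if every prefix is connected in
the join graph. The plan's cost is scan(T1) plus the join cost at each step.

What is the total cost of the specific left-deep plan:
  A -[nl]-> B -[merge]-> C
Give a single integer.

172200

step 1: scan A: cost=400, card=400
step 2: join B via nl
    card(P join B) = 400*50/(2) = 10000
    cost = 400 + 400*50 = 20400
step 3: join C via merge
    card(P join C) = 10000*200/(40*5) = 10000
    cost = 20400 + 10000*14 + 200*8 + 10000 + 200 = 172200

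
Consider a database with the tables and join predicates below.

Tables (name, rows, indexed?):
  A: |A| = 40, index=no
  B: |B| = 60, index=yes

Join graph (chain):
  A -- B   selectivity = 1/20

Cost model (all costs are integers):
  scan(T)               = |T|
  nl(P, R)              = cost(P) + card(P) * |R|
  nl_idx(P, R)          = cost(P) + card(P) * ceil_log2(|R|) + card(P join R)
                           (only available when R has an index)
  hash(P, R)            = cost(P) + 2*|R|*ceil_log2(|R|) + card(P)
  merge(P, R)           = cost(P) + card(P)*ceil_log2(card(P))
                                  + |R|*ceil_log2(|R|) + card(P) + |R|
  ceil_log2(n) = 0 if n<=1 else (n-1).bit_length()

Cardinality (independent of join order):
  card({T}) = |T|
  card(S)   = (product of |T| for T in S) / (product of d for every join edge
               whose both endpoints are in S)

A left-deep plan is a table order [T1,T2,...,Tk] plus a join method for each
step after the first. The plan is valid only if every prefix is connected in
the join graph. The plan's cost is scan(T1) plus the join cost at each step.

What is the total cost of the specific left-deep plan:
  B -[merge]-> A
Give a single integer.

step 1: scan B: cost=60, card=60
step 2: join A via merge
    card(P join A) = 60*40/(20) = 120
    cost = 60 + 60*6 + 40*6 + 60 + 40 = 760

760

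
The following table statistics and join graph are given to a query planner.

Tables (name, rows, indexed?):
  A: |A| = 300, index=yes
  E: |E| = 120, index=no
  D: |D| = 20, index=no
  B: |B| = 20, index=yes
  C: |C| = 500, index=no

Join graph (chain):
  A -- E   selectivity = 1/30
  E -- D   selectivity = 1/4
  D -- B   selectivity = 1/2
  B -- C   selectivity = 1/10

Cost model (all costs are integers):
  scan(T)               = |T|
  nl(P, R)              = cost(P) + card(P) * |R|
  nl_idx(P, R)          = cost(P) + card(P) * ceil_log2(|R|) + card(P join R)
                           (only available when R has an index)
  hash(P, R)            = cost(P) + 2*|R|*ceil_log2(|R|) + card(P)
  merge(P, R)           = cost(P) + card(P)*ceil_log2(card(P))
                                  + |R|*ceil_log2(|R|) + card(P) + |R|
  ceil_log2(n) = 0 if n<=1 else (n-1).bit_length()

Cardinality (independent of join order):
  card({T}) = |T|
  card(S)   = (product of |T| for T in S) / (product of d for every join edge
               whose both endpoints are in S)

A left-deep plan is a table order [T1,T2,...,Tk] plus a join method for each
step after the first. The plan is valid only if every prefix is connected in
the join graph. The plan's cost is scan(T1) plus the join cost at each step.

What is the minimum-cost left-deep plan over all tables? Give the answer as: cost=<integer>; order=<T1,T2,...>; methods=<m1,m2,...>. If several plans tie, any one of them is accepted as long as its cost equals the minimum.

Selinger DP (subsets sized 1..n):
  {A}: scan cost=300, card=300
  {E}: scan cost=120, card=120
  {D}: scan cost=20, card=20
  {B}: scan cost=20, card=20
  {C}: scan cost=500, card=500
  {AE}: card=1200; try (E,hash)→2280, (A,nl_idx)→2400, (A,merge)→4080, (E,merge)→4260, (A,hash)→5640, (A,nl)→36120 …(+1); best=2280 via (E,hash)
  {DE}: card=600; try (D,hash)→440, (E,merge)→1100, (D,merge)→1200, (E,hash)→1720, (E,nl)→2420, (D,nl)→2520; best=440 via (D,hash)
  {BD}: card=200; try (D,hash)→240, (B,hash)→240, (D,merge)→260, (B,merge)→260, (B,nl_idx)→320, (D,nl)→420 …(+1); best=240 via (D,hash)
  {BC}: card=1000; try (B,hash)→1200, (B,nl_idx)→4000, (C,merge)→5140, (B,merge)→5620, (C,hash)→9040, (C,nl)→10020 …(+1); best=1200 via (B,hash)
  {ADE}: card=6000; try (D,hash)→3680, (A,hash)→6440, (A,merge)→10040, (A,nl_idx)→11840, (D,merge)→16800, (D,nl)→26280 …(+1); best=3680 via (D,hash)
  {BDE}: card=6000; try (B,hash)→1240, (E,hash)→2120, (E,merge)→3000, (B,merge)→7160, (B,nl_idx)→9440, (B,nl)→12440 …(+1); best=1240 via (B,hash)
  {BCD}: card=10000; try (D,hash)→2400, (C,merge)→7040, (C,hash)→9440, (D,merge)→12320, (D,nl)→21200, (C,nl)→100240; best=2400 via (D,hash)
  {ABDE}: card=60000; try (B,hash)→9880, (A,hash)→12640, (B,merge)→87800, (A,merge)→88240, (B,nl_idx)→93680, (A,nl_idx)→115240 …(+2); best=9880 via (B,hash)
  {BCDE}: card=300000; try (E,hash)→14080, (C,hash)→16240, (C,merge)→90240, (E,merge)→153360, (E,nl)→1202400, (C,nl)→3001240; best=14080 via (E,hash)
  {ABCDE}: card=3000000; try (C,hash)→78880, (A,hash)→319480, (C,merge)→1034880, (A,nl_idx)→5714080, (A,merge)→6017080, (C,nl)→30009880 …(+1); best=78880 via (C,hash)

cost=78880; order=A,E,D,B,C; methods=hash,hash,hash,hash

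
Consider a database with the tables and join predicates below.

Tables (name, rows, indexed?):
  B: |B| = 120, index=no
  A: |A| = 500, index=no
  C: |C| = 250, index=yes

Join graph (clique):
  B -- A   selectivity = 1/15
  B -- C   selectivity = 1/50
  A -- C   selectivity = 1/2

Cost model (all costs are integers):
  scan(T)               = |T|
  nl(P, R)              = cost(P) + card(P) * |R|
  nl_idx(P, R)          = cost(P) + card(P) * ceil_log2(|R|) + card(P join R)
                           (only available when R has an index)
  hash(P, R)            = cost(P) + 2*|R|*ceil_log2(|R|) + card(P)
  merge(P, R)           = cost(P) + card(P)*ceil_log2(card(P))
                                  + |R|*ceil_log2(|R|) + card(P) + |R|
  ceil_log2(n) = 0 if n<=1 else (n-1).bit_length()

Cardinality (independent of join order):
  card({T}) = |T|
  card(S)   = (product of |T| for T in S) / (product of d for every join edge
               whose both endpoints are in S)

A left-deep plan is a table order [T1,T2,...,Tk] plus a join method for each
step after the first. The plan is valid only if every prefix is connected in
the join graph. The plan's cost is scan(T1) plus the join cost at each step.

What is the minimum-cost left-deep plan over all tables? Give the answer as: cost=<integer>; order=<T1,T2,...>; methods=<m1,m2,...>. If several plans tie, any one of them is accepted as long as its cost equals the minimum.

cost=10680; order=A,B,C; methods=hash,hash

Selinger DP (subsets sized 1..n):
  {B}: scan cost=120, card=120
  {A}: scan cost=500, card=500
  {C}: scan cost=250, card=250
  {AB}: card=4000; try (B,hash)→2680, (A,merge)→6080, (B,merge)→6460, (A,hash)→9240, (A,nl)→60120, (B,nl)→60500; best=2680 via (B,hash)
  {BC}: card=600; try (C,nl_idx)→1680, (B,hash)→2180, (C,merge)→3330, (B,merge)→3460, (C,hash)→4240, (C,nl)→30120 …(+1); best=1680 via (C,nl_idx)
  {AC}: card=62500; try (C,hash)→5000, (A,merge)→7500, (C,merge)→7750, (A,hash)→9500, (C,nl_idx)→67000, (A,nl)→125250 …(+1); best=5000 via (C,hash)
  {ABC}: card=10000; try (C,hash)→10680, (A,hash)→11280, (A,merge)→13280, (C,nl_idx)→44680, (C,merge)→56930, (B,hash)→69180 …(+4); best=10680 via (C,hash)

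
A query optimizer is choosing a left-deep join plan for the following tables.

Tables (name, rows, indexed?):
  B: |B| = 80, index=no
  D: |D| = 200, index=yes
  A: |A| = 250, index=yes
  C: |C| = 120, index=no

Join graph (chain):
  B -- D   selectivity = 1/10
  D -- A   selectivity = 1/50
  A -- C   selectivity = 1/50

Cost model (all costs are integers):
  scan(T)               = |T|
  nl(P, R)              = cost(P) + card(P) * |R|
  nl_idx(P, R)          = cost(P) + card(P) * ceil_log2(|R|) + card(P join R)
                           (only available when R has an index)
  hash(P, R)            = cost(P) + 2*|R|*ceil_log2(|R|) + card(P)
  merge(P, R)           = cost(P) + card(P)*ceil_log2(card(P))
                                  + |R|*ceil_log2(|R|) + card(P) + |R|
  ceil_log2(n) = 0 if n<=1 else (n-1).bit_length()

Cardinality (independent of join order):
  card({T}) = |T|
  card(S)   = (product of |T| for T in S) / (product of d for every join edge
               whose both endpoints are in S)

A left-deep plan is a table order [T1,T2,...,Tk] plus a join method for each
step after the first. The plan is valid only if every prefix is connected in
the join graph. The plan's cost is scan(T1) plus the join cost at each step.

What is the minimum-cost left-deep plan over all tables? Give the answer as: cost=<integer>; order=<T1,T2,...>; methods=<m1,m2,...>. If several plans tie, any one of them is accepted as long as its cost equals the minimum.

cost=9000; order=C,A,D,B; methods=nl_idx,hash,hash

Selinger DP (subsets sized 1..n):
  {B}: scan cost=80, card=80
  {D}: scan cost=200, card=200
  {A}: scan cost=250, card=250
  {C}: scan cost=120, card=120
  {BD}: card=1600; try (B,hash)→1520, (D,nl_idx)→2320, (D,merge)→2520, (B,merge)→2640, (D,hash)→3360, (D,nl)→16080 …(+1); best=1520 via (B,hash)
  {AD}: card=1000; try (A,nl_idx)→2800, (D,nl_idx)→3250, (D,hash)→3700, (A,merge)→4250, (D,merge)→4300, (A,hash)→4400 …(+2); best=2800 via (A,nl_idx)
  {AC}: card=600; try (A,nl_idx)→1680, (C,hash)→2180, (A,merge)→3330, (C,merge)→3460, (A,hash)→4240, (A,nl)→30120 …(+1); best=1680 via (A,nl_idx)
  {ABD}: card=8000; try (B,hash)→4920, (A,hash)→7120, (B,merge)→14440, (A,nl_idx)→22320, (A,merge)→22970, (B,nl)→82800 …(+1); best=4920 via (B,hash)
  {ACD}: card=2400; try (D,hash)→5480, (C,hash)→5480, (D,nl_idx)→8880, (D,merge)→10080, (C,merge)→14760, (D,nl)→121680 …(+1); best=5480 via (D,hash)
  {ABCD}: card=19200; try (B,hash)→9000, (C,hash)→14600, (B,merge)→37320, (C,merge)→117880, (B,nl)→197480, (C,nl)→964920; best=9000 via (B,hash)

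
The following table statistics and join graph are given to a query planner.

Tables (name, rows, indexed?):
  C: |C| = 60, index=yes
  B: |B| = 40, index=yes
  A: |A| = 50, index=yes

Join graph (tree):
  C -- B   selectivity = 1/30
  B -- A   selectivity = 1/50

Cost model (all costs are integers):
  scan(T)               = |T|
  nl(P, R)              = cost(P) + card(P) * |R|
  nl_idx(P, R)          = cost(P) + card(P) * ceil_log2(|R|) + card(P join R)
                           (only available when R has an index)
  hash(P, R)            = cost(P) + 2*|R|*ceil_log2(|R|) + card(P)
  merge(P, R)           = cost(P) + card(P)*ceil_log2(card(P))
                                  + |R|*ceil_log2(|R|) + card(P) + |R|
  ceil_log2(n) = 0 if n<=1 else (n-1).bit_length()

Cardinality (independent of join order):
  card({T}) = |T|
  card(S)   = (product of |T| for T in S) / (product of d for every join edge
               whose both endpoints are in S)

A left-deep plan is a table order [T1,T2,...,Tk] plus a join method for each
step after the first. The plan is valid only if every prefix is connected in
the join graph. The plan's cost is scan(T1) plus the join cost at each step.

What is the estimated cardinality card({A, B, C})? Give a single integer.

Tables in S: A(50), B(40), C(60)
Edges inside S: C-B(d=30), B-A(d=50)
numerator = 50 * 40 * 60 = 120000
denominator = 30 * 50 = 1500
card(S) = 120000 / 1500 = 80

80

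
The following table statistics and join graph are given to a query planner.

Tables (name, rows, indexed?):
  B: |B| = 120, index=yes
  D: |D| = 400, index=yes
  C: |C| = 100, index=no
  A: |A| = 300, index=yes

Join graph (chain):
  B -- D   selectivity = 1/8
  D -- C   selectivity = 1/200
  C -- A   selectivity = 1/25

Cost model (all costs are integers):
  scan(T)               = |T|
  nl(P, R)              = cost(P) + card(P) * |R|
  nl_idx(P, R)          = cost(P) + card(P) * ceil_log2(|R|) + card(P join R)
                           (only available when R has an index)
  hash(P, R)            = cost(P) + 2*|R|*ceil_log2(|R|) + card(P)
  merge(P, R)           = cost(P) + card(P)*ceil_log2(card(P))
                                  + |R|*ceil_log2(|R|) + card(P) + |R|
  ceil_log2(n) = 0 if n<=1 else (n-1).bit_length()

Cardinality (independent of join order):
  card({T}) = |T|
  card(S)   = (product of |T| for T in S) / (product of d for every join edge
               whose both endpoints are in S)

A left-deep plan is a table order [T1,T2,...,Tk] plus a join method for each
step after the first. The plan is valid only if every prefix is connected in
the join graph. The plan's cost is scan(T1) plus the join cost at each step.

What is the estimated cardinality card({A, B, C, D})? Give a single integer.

36000

Tables in S: A(300), B(120), C(100), D(400)
Edges inside S: B-D(d=8), D-C(d=200), C-A(d=25)
numerator = 300 * 120 * 100 * 400 = 1440000000
denominator = 8 * 200 * 25 = 40000
card(S) = 1440000000 / 40000 = 36000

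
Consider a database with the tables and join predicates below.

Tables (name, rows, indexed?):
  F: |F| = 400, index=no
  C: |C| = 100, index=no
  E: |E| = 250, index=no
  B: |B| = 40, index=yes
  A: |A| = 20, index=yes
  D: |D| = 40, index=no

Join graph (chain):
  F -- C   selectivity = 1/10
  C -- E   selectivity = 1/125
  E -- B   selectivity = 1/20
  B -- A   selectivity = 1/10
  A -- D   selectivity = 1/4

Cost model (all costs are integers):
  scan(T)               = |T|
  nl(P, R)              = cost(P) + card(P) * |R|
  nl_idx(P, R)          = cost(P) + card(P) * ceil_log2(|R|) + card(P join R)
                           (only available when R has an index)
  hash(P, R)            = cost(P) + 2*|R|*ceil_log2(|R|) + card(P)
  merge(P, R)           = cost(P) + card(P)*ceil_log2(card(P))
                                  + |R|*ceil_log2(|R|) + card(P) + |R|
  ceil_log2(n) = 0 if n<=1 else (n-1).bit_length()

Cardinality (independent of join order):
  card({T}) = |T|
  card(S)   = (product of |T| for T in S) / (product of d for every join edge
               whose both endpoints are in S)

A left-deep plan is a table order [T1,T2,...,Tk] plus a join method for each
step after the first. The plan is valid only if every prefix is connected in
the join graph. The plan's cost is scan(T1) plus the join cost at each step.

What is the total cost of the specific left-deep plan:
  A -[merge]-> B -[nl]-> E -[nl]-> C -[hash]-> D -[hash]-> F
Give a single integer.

step 1: scan A: cost=20, card=20
step 2: join B via merge
    card(P join B) = 20*40/(10) = 80
    cost = 20 + 20*5 + 40*6 + 20 + 40 = 420
step 3: join E via nl
    card(P join E) = 80*250/(20) = 1000
    cost = 420 + 80*250 = 20420
step 4: join C via nl
    card(P join C) = 1000*100/(125) = 800
    cost = 20420 + 1000*100 = 120420
step 5: join D via hash
    card(P join D) = 800*40/(4) = 8000
    cost = 120420 + 2*40*6 + 800 = 121700
step 6: join F via hash
    card(P join F) = 8000*400/(10) = 320000
    cost = 121700 + 2*400*9 + 8000 = 136900

136900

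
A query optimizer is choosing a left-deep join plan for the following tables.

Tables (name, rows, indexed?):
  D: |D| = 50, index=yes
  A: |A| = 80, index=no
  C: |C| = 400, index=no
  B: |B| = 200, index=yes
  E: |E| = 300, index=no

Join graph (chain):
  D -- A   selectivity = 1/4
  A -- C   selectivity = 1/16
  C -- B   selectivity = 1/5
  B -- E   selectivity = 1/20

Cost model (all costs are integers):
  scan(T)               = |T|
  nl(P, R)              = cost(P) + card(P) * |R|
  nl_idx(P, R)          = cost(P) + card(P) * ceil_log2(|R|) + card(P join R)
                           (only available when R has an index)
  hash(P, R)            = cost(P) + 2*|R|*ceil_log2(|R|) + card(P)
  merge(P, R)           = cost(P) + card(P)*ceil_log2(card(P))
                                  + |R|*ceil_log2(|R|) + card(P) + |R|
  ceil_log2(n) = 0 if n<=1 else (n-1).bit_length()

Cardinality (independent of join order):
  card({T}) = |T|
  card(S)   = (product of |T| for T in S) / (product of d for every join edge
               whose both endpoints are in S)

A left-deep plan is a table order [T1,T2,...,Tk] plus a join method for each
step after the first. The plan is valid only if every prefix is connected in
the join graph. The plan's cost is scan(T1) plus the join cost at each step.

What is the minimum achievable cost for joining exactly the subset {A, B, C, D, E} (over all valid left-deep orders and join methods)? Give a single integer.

Selinger DP over subsets of {A,B,C,D,E}:
  {D}: scan cost=50, card=50
  {A}: scan cost=80, card=80
  {C}: scan cost=400, card=400
  {B}: scan cost=200, card=200
  {E}: scan cost=300, card=300
  {AD}: card=1000; try (D,hash)→760, (A,merge)→1040, (D,merge)→1070, (A,hash)→1220, (D,nl_idx)→1560, (A,nl)→4050 …(+1); best=760 via (D,hash)
  {AC}: card=2000; try (A,hash)→1920, (C,merge)→4720, (A,merge)→5040, (C,hash)→7360, (C,nl)→32080, (A,nl)→32400; best=1920 via (A,hash)
  {BC}: card=16000; try (B,hash)→4000, (C,merge)→6000, (B,merge)→6200, (C,hash)→7600, (B,nl_idx)→19600, (C,nl)→80200 …(+1); best=4000 via (B,hash)
  {BE}: card=3000; try (B,hash)→3800, (E,merge)→5000, (B,merge)→5100, (B,nl_idx)→5700, (E,hash)→5800, (E,nl)→60200 …(+1); best=3800 via (B,hash)
  {ACD}: card=25000; try (D,hash)→4520, (C,hash)→8960, (C,merge)→15760, (D,merge)→26270, (D,nl_idx)→38920, (D,nl)→101920 …(+1); best=4520 via (D,hash)
  {ABC}: card=80000; try (B,hash)→7120, (A,hash)→21120, (B,merge)→27720, (B,nl_idx)→97920, (A,merge)→244640, (B,nl)→401920 …(+1); best=7120 via (B,hash)
  {BCE}: card=240000; try (C,hash)→14000, (E,hash)→25400, (C,merge)→46800, (E,merge)→247000, (C,nl)→1203800, (E,nl)→4804000; best=14000 via (C,hash)
  {ABCD}: card=1000000; try (B,hash)→32720, (D,hash)→87720, (B,merge)→406320, (B,nl_idx)→1204520, (D,merge)→1447470, (D,nl_idx)→1487120 …(+2); best=32720 via (B,hash)
  {ABCE}: card=1200000; try (E,hash)→92520, (A,hash)→255120, (E,merge)→1450120, (A,merge)→4574640, (A,nl)→19214000, (E,nl)→24007120; best=92520 via (E,hash)
  {ABCDE}: card=15000000; try (E,hash)→1038120, (D,hash)→1293120, (E,merge)→21035720, (D,nl_idx)→22292520, (D,merge)→26492870, (D,nl)→60092520 …(+1); best=1038120 via (E,hash)

1038120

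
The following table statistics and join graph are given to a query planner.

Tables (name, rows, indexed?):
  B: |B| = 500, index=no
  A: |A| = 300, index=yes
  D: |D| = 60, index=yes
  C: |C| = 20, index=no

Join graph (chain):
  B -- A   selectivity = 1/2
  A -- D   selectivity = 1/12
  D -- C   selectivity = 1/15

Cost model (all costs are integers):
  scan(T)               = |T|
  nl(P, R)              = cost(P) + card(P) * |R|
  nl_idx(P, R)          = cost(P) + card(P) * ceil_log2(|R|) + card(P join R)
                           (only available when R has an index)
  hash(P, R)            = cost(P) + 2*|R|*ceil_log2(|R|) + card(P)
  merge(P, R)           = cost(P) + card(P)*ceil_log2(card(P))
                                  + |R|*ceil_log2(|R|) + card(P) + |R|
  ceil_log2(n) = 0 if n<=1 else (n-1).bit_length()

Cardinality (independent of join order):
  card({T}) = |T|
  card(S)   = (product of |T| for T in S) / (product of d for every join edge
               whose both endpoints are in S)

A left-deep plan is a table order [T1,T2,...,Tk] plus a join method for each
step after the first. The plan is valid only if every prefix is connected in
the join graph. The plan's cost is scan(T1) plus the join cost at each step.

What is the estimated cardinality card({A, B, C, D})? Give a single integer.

Tables in S: A(300), B(500), C(20), D(60)
Edges inside S: B-A(d=2), A-D(d=12), D-C(d=15)
numerator = 300 * 500 * 20 * 60 = 180000000
denominator = 2 * 12 * 15 = 360
card(S) = 180000000 / 360 = 500000

500000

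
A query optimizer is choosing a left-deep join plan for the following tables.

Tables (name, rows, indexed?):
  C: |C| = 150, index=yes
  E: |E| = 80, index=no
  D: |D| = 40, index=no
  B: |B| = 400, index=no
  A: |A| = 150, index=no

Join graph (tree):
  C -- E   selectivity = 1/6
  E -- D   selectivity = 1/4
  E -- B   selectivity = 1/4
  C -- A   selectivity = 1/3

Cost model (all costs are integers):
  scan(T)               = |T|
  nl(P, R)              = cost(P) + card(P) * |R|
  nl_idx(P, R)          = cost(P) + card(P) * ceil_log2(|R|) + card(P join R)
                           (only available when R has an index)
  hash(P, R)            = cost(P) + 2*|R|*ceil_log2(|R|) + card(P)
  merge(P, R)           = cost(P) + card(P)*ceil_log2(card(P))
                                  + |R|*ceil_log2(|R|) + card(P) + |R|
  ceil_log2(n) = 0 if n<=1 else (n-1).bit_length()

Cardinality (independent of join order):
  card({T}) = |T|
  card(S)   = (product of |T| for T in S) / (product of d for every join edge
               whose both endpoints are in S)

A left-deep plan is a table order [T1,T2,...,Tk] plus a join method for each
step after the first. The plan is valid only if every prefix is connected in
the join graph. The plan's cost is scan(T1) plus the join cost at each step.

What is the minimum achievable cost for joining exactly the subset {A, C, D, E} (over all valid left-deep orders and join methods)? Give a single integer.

26240

Selinger DP over subsets of {A,C,D,E}:
  {C}: scan cost=150, card=150
  {E}: scan cost=80, card=80
  {D}: scan cost=40, card=40
  {A}: scan cost=150, card=150
  {CE}: card=2000; try (E,hash)→1420, (C,merge)→2070, (E,merge)→2140, (C,hash)→2560, (C,nl_idx)→2720, (C,nl)→12080 …(+1); best=1420 via (E,hash)
  {AC}: card=7500; try (C,hash)→2700, (A,hash)→2700, (C,merge)→2850, (A,merge)→2850, (C,nl_idx)→8850, (C,nl)→22650 …(+1); best=2700 via (C,hash)
  {DE}: card=800; try (D,hash)→640, (E,merge)→960, (D,merge)→1000, (E,hash)→1200, (E,nl)→3240, (D,nl)→3280; best=640 via (D,hash)
  {CDE}: card=20000; try (C,hash)→3840, (D,hash)→3900, (C,merge)→10790, (D,merge)→25700, (C,nl_idx)→27040, (D,nl)→81420 …(+1); best=3840 via (C,hash)
  {ACE}: card=100000; try (A,hash)→5820, (E,hash)→11320, (A,merge)→26770, (E,merge)→108340, (A,nl)→301420, (E,nl)→602700; best=5820 via (A,hash)
  {ACDE}: card=1000000; try (A,hash)→26240, (D,hash)→106300, (A,merge)→325190, (D,merge)→1806100, (A,nl)→3003840, (D,nl)→4005820; best=26240 via (A,hash)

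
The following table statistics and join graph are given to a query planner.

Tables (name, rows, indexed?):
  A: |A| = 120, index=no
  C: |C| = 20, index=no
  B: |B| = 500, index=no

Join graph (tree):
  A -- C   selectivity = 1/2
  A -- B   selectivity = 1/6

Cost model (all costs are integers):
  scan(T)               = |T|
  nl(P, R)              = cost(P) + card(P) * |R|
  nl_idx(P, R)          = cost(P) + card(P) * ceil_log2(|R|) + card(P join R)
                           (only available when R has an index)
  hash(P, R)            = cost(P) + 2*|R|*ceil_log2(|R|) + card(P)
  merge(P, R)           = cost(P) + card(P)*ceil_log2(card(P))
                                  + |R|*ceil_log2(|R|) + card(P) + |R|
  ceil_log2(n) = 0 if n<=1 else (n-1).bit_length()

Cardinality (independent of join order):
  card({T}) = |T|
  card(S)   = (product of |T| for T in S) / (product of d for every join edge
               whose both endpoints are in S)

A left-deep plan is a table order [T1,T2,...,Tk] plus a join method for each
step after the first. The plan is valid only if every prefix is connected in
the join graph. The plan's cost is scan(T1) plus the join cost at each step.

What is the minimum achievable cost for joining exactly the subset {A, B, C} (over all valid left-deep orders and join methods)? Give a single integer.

10640

Selinger DP over subsets of {A,B,C}:
  {A}: scan cost=120, card=120
  {C}: scan cost=20, card=20
  {B}: scan cost=500, card=500
  {AC}: card=1200; try (C,hash)→440, (A,merge)→1100, (C,merge)→1200, (A,hash)→1720, (A,nl)→2420, (C,nl)→2520; best=440 via (C,hash)
  {AB}: card=10000; try (A,hash)→2680, (B,merge)→6080, (A,merge)→6460, (B,hash)→9240, (B,nl)→60120, (A,nl)→60500; best=2680 via (A,hash)
  {ABC}: card=100000; try (B,hash)→10640, (C,hash)→12880, (B,merge)→19840, (C,merge)→152800, (C,nl)→202680, (B,nl)→600440; best=10640 via (B,hash)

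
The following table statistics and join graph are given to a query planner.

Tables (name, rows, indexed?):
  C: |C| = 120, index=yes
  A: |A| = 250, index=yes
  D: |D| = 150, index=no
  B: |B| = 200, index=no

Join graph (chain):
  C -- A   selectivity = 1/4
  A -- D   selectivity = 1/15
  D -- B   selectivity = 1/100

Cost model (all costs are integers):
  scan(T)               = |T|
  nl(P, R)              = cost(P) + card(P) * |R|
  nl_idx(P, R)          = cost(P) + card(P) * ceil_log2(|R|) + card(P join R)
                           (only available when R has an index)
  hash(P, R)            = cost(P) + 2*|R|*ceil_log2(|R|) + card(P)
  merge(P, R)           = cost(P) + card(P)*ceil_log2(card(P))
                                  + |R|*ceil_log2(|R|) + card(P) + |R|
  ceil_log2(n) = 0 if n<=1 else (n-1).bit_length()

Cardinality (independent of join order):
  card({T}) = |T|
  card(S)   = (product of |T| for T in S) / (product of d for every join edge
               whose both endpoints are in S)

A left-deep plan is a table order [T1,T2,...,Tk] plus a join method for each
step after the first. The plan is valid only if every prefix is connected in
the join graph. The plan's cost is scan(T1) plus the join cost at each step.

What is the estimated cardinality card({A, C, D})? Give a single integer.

Tables in S: A(250), C(120), D(150)
Edges inside S: C-A(d=4), A-D(d=15)
numerator = 250 * 120 * 150 = 4500000
denominator = 4 * 15 = 60
card(S) = 4500000 / 60 = 75000

75000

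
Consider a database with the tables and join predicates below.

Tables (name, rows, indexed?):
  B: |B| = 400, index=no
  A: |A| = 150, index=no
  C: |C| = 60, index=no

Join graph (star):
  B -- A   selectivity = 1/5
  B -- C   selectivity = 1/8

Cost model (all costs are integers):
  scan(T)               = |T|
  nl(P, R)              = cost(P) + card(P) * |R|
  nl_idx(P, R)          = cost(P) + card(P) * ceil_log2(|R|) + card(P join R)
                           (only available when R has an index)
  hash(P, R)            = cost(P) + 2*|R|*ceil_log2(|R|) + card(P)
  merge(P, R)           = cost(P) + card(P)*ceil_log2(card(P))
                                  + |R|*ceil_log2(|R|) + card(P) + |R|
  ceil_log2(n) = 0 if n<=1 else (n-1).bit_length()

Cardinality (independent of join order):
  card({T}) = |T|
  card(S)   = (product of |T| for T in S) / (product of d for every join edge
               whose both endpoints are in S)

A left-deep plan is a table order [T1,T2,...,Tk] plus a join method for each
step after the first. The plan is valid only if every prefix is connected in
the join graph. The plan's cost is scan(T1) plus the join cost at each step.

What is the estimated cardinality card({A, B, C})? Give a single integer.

90000

Tables in S: A(150), B(400), C(60)
Edges inside S: B-A(d=5), B-C(d=8)
numerator = 150 * 400 * 60 = 3600000
denominator = 5 * 8 = 40
card(S) = 3600000 / 40 = 90000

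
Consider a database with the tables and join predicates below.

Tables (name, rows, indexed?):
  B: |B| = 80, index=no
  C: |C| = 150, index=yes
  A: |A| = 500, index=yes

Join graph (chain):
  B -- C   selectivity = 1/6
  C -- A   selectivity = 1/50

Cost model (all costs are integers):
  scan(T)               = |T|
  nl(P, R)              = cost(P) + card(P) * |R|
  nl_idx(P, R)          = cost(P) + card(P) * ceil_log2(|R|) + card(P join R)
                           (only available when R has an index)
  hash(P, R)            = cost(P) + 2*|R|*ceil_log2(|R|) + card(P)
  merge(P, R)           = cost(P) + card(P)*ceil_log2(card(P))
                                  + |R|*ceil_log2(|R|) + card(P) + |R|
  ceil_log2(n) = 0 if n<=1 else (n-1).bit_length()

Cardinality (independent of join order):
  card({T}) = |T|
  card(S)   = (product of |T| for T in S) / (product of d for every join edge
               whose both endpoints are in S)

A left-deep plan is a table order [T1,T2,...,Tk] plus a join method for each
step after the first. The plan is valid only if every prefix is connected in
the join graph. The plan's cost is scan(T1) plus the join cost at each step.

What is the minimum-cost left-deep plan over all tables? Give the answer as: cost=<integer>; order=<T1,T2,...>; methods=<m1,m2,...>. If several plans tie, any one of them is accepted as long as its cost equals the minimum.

Selinger DP (subsets sized 1..n):
  {B}: scan cost=80, card=80
  {C}: scan cost=150, card=150
  {A}: scan cost=500, card=500
  {BC}: card=2000; try (B,hash)→1420, (C,merge)→2070, (B,merge)→2140, (C,hash)→2560, (C,nl_idx)→2720, (C,nl)→12080 …(+1); best=1420 via (B,hash)
  {AC}: card=1500; try (A,nl_idx)→3000, (C,hash)→3400, (C,nl_idx)→6000, (A,merge)→6500, (C,merge)→6850, (A,hash)→9300 …(+2); best=3000 via (A,nl_idx)
  {ABC}: card=20000; try (B,hash)→5620, (A,hash)→12420, (B,merge)→21640, (A,merge)→30420, (A,nl_idx)→39420, (B,nl)→123000 …(+1); best=5620 via (B,hash)

cost=5620; order=C,A,B; methods=nl_idx,hash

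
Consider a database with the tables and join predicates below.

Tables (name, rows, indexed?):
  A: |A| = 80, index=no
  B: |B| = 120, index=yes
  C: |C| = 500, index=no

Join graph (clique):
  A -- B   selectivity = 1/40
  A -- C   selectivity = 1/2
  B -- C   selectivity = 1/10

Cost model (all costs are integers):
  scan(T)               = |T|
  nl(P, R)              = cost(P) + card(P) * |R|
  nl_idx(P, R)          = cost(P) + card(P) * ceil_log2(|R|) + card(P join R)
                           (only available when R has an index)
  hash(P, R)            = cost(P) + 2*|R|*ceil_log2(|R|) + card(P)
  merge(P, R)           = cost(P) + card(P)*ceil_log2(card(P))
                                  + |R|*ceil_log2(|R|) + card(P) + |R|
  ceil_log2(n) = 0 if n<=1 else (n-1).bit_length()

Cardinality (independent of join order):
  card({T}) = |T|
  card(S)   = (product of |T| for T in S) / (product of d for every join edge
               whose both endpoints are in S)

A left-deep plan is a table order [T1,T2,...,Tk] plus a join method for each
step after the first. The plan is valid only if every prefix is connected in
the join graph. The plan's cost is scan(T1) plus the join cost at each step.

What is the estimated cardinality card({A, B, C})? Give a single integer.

Tables in S: A(80), B(120), C(500)
Edges inside S: A-B(d=40), A-C(d=2), B-C(d=10)
numerator = 80 * 120 * 500 = 4800000
denominator = 40 * 2 * 10 = 800
card(S) = 4800000 / 800 = 6000

6000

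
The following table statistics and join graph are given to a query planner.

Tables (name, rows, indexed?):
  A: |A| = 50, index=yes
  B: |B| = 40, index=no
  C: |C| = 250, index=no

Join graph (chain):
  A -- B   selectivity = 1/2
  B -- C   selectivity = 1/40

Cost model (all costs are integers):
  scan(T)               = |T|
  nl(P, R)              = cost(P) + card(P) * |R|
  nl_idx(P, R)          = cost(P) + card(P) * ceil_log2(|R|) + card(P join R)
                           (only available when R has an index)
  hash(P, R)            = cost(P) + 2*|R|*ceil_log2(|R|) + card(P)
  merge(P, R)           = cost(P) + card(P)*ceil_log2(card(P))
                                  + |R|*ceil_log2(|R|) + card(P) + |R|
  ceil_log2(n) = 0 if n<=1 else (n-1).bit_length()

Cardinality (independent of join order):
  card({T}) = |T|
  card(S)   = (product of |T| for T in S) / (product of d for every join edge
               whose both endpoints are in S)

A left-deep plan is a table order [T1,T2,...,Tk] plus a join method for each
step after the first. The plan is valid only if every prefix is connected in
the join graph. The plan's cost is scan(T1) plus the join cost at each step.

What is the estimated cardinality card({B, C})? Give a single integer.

250

Tables in S: B(40), C(250)
Edges inside S: B-C(d=40)
numerator = 40 * 250 = 10000
denominator = 40 = 40
card(S) = 10000 / 40 = 250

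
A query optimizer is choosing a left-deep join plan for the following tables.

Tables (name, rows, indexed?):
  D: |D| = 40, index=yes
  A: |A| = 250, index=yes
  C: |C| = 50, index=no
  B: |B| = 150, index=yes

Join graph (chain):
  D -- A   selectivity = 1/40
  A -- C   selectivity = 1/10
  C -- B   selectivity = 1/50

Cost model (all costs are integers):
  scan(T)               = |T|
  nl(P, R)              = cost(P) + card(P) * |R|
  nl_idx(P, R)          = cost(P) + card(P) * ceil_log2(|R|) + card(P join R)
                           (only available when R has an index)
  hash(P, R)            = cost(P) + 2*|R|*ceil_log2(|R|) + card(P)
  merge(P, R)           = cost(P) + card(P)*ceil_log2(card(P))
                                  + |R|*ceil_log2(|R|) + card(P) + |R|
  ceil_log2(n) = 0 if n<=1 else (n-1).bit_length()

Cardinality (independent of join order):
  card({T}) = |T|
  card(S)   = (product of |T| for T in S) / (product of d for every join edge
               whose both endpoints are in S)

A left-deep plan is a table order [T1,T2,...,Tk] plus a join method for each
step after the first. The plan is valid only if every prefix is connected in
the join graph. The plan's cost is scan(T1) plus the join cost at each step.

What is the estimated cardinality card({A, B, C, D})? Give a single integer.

Tables in S: A(250), B(150), C(50), D(40)
Edges inside S: D-A(d=40), A-C(d=10), C-B(d=50)
numerator = 250 * 150 * 50 * 40 = 75000000
denominator = 40 * 10 * 50 = 20000
card(S) = 75000000 / 20000 = 3750

3750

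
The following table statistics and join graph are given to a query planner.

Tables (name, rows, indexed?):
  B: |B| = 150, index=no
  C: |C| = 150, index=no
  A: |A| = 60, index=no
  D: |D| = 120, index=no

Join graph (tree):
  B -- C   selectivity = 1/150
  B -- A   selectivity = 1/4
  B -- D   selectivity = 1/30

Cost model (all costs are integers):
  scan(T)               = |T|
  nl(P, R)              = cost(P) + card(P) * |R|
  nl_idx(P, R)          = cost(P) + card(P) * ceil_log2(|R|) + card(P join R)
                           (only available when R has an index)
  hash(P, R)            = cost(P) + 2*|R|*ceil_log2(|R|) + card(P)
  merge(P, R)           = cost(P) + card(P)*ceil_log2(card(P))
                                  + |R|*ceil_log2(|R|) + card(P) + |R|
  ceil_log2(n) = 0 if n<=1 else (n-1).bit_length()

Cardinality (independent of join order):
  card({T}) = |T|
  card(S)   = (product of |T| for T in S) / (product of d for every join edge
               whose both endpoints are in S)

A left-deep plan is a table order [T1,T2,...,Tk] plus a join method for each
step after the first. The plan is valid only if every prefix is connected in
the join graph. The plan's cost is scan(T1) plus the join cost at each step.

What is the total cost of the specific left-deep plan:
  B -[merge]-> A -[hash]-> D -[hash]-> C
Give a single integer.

17250

step 1: scan B: cost=150, card=150
step 2: join A via merge
    card(P join A) = 150*60/(4) = 2250
    cost = 150 + 150*8 + 60*6 + 150 + 60 = 1920
step 3: join D via hash
    card(P join D) = 2250*120/(30) = 9000
    cost = 1920 + 2*120*7 + 2250 = 5850
step 4: join C via hash
    card(P join C) = 9000*150/(150) = 9000
    cost = 5850 + 2*150*8 + 9000 = 17250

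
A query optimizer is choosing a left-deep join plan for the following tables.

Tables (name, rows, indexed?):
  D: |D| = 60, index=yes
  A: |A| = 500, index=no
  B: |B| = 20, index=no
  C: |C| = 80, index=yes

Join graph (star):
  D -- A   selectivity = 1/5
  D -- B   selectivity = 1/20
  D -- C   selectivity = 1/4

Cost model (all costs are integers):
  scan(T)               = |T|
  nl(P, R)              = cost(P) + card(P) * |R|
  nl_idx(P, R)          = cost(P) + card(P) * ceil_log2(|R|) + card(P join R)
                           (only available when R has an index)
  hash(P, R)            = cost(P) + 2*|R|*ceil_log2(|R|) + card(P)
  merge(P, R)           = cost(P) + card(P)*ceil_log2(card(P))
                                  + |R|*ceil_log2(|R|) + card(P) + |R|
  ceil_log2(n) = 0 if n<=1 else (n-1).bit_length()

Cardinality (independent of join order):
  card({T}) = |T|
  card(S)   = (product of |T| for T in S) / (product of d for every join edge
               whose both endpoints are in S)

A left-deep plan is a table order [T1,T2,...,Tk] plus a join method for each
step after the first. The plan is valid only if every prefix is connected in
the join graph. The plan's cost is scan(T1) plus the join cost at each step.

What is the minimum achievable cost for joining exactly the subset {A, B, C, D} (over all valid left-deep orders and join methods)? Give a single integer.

Selinger DP over subsets of {A,B,C,D}:
  {D}: scan cost=60, card=60
  {A}: scan cost=500, card=500
  {B}: scan cost=20, card=20
  {C}: scan cost=80, card=80
  {AD}: card=6000; try (D,hash)→1720, (A,merge)→5480, (D,merge)→5920, (A,hash)→9120, (D,nl_idx)→9500, (A,nl)→30060 …(+1); best=1720 via (D,hash)
  {BD}: card=60; try (D,nl_idx)→200, (B,hash)→320, (D,merge)→560, (B,merge)→600, (D,hash)→760, (D,nl)→1220 …(+1); best=200 via (D,nl_idx)
  {CD}: card=1200; try (D,hash)→880, (C,merge)→1120, (D,merge)→1140, (C,hash)→1240, (C,nl_idx)→1680, (D,nl_idx)→1760 …(+2); best=880 via (D,hash)
  {ABD}: card=6000; try (A,merge)→5620, (B,hash)→7920, (A,hash)→9260, (A,nl)→30200, (B,merge)→85840, (B,nl)→121720; best=5620 via (A,merge)
  {ACD}: card=120000; try (C,hash)→8840, (A,hash)→11080, (A,merge)→20280, (C,merge)→86360, (C,nl_idx)→163720, (C,nl)→481720 …(+1); best=8840 via (C,hash)
  {BCD}: card=1200; try (C,merge)→1260, (C,hash)→1380, (C,nl_idx)→1820, (B,hash)→2280, (C,nl)→5000, (B,merge)→15400 …(+1); best=1260 via (C,merge)
  {ABCD}: card=120000; try (A,hash)→11460, (C,hash)→12740, (A,merge)→20660, (C,merge)→90260, (B,hash)→129040, (C,nl_idx)→167620 …(+4); best=11460 via (A,hash)

11460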